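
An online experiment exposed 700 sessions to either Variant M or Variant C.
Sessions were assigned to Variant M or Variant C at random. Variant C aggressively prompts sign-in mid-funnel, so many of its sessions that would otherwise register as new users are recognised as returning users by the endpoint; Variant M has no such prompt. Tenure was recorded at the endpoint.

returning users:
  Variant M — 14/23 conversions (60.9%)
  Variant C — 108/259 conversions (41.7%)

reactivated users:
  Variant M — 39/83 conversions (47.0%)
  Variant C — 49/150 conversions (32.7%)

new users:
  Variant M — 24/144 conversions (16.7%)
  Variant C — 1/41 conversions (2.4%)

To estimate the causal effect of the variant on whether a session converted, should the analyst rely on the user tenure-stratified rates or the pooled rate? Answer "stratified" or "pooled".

Within every user tenure level Variant M has the higher rate, yet pooled Variant C does — Simpson's reversal.
Stratifying would compare variants among sessions the variants themselves sorted into user tenure groups — a form of selection on an intermediate. The unconditioned pooled rates give the total causal effect.
Pooled: Variant M 30.8% vs Variant C 35.1%; Variant C is higher overall.

pooled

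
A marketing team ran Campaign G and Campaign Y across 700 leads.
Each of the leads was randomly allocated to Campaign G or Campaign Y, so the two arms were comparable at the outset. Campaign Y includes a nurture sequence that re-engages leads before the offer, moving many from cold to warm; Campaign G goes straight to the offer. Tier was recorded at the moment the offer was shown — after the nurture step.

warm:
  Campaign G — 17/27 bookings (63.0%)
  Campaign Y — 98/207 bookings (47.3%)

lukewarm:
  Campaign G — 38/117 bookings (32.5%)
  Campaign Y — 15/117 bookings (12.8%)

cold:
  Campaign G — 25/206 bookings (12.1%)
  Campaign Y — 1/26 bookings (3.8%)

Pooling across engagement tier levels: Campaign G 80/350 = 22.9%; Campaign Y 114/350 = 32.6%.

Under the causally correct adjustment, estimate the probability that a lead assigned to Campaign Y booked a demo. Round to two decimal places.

0.33

Engagement tier here is a post-treatment variable shaped by the campaign; conditioning on it would introduce bias rather than remove it. The overall comparison is the causal one.
So P(outcome | do(Campaign Y)) is just the pooled rate for Campaign Y: 114/350 = 0.326.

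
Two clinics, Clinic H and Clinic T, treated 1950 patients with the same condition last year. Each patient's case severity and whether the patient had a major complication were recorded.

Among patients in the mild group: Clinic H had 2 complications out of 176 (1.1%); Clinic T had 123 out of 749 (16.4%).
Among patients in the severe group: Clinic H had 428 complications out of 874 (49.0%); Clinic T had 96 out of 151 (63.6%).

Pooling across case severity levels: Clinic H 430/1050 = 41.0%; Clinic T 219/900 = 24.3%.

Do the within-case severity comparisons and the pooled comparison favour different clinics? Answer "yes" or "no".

yes

Within each case severity level (mild 1.1% vs 16.4%; severe 49.0% vs 63.6%), Clinic H has the lower rate every time. Pooled: 41.0% vs 24.3% — Clinic T has the lower rate overall. The two comparisons disagree.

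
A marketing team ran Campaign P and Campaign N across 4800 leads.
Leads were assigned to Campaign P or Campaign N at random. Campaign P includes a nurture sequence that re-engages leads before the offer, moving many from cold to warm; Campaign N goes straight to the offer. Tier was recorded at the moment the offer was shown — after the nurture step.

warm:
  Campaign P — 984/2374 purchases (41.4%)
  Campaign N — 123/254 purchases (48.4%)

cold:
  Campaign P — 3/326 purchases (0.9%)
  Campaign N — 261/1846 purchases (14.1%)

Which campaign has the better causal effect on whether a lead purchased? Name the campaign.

Campaign P

The engagement tier-specific comparison favours Campaign N throughout, but the pooled figures favour Campaign P. The question is whether to condition on engagement tier.
Engagement tier is downstream of the campaign. One should not condition on a consequence of treatment, so the overall rates are the right comparison.
Pooled: Campaign P 36.6% vs Campaign N 18.3%; Campaign P is higher overall.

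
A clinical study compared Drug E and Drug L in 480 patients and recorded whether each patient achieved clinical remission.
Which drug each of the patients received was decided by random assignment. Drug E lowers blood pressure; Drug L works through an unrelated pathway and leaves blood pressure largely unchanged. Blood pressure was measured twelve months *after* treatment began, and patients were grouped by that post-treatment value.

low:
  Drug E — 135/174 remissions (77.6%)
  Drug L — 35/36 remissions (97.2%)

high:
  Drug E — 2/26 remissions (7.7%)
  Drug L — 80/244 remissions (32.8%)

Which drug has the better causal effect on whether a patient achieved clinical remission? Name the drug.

Drug E

Within every blood pressure level Drug L has the higher rate, yet pooled Drug E does — Simpson's reversal.
Stratifying would compare drugs among patients the drugs themselves sorted into blood pressure groups — a form of selection on an intermediate. The unconditioned pooled rates give the total causal effect.
Pooled: Drug E 68.5% vs Drug L 41.1%; Drug E is higher overall.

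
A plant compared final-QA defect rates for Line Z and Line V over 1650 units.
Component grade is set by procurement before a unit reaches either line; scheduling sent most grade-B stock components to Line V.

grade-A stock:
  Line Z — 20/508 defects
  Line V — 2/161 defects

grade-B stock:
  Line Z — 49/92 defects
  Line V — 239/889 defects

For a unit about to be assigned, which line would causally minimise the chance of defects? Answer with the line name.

Line V

Component grade is set before the line has any effect — it is not caused by the line — and it independently drives the outcome. That makes it a confounder, so the causal comparison is within component grade levels.
Within each level — grade-A stock: 3.9% vs 1.2%; grade-B stock: 53.3% vs 26.9% — Line V is lower every time.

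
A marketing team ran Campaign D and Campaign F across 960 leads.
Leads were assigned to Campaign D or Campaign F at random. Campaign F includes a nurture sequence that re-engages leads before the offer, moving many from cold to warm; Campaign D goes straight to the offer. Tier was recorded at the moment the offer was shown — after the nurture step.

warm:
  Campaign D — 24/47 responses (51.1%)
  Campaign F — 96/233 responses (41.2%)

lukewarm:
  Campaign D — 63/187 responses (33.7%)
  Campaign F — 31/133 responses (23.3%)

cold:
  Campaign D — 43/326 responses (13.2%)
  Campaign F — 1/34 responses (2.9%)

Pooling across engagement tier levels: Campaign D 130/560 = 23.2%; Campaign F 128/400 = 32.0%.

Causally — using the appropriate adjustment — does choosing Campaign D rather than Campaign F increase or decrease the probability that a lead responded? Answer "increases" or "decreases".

decreases

The distribution of engagement tier is itself part of what the campaign does — it is an intermediate outcome. Holding it fixed would remove that part of the effect; the total effect is the pooled difference.
Pooled: Campaign D 23.2% vs Campaign F 32.0%; Campaign F is higher overall.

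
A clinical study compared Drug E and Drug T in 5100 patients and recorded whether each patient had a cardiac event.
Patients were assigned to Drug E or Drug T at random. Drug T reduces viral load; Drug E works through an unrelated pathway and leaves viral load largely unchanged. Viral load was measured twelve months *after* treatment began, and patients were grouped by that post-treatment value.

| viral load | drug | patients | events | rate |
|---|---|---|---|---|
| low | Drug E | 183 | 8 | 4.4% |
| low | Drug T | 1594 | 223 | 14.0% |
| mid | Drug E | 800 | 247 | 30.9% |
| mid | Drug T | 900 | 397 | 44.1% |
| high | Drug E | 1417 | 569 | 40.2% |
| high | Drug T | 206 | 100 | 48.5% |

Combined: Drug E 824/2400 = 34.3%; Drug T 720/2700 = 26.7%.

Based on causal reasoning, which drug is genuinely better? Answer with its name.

Viral load is recorded after the drug and is itself shifted by it — it sits on the causal path from drug to outcome. Conditioning on a mediator would strip out part of the effect we want; the pooled comparison gives the total causal effect.
Pooled: Drug E 34.3% vs Drug T 26.7%; Drug T is lower overall.

Drug T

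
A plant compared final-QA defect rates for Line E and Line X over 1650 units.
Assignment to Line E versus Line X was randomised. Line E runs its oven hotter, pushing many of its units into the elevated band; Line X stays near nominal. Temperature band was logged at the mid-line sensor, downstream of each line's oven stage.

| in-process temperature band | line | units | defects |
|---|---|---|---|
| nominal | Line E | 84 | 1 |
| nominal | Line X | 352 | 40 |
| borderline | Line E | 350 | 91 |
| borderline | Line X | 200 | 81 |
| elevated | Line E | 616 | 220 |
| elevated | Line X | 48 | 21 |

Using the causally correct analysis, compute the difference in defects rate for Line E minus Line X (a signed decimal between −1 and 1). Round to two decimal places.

The distribution of in-process temperature band is itself part of what the line does — it is an intermediate outcome. Holding it fixed would remove that part of the effect; the total effect is the pooled difference.
The causal difference is the pooled difference: 0.297 − 0.237 = +0.060.

+0.06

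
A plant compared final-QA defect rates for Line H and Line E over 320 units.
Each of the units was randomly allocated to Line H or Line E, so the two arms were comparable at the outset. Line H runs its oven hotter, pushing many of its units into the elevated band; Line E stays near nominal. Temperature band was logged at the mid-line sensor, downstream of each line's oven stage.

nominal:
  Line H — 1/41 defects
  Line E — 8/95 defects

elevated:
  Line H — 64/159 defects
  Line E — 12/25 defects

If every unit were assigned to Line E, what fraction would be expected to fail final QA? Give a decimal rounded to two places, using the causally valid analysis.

In-process temperature band is recorded after the line and is itself shifted by it — it sits on the causal path from line to outcome. Conditioning on a mediator would strip out part of the effect we want; the pooled comparison gives the total causal effect.
So P(outcome | do(Line E)) is just the pooled rate for Line E: 20/120 = 0.167.

0.17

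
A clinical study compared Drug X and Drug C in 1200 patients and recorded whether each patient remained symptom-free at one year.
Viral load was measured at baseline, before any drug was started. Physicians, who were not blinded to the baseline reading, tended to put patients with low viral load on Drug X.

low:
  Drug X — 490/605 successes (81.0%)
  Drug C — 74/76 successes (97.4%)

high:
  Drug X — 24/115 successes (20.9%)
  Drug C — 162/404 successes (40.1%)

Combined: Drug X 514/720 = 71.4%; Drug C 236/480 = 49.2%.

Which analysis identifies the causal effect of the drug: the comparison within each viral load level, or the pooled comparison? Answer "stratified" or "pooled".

Viral load satisfies the back-door criterion: it is not a descendant of the drug, and it blocks the spurious path from drug to outcome. Adjusting for it (i.e., using the within-viral load rates) gives the causal effect.
Within each level — low: 81.0% vs 97.4%; high: 20.9% vs 40.1% — Drug C is higher every time.

stratified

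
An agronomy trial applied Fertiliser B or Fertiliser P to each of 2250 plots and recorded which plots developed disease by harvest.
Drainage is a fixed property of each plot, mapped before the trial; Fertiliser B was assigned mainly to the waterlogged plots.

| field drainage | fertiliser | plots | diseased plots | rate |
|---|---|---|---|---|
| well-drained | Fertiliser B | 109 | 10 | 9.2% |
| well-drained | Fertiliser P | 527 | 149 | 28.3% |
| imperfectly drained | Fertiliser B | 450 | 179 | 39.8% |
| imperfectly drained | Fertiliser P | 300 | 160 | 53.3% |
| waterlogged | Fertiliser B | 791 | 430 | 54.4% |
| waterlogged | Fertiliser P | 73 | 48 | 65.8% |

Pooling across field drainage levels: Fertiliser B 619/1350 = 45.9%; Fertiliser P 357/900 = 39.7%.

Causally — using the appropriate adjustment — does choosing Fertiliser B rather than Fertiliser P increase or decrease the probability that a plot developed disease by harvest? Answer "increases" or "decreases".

Here field drainage is a common cause — it drives both which fertiliser a case falls under and the outcome. The crude comparison mixes populations; the stratum-specific rates are the causally relevant ones.
Within each level — well-drained: 9.2% vs 28.3%; imperfectly drained: 39.8% vs 53.3%; waterlogged: 54.4% vs 65.8% — Fertiliser B is lower every time.

decreases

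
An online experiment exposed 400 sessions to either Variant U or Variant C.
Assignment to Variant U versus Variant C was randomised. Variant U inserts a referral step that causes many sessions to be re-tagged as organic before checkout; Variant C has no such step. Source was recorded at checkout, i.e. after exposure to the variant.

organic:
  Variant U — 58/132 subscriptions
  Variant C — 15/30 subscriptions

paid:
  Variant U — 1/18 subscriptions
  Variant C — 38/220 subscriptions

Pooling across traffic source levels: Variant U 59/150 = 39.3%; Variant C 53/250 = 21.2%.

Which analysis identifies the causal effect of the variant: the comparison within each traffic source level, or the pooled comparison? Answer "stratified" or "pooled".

The stratified and pooled comparisons disagree (Variant C wins within each traffic source; Variant U wins overall), so the answer turns on the causal role of traffic source.
Traffic source is recorded after the variant and is itself shifted by it — it sits on the causal path from variant to outcome. Conditioning on a mediator would strip out part of the effect we want; the pooled comparison gives the total causal effect.
Pooled: Variant U 39.3% vs Variant C 21.2%; Variant U is higher overall.

pooled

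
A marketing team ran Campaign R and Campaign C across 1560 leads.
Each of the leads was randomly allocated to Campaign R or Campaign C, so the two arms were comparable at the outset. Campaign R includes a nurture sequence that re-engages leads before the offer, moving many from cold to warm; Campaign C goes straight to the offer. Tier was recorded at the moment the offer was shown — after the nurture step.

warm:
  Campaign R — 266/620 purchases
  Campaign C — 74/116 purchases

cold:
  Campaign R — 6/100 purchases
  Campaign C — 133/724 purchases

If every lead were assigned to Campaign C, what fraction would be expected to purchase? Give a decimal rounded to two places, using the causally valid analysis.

Within every engagement tier level Campaign C has the higher rate, yet pooled Campaign R does — Simpson's reversal.
Engagement tier is downstream of the campaign. One should not condition on a consequence of treatment, so the overall rates are the right comparison.
So P(outcome | do(Campaign C)) is just the pooled rate for Campaign C: 207/840 = 0.246.

0.25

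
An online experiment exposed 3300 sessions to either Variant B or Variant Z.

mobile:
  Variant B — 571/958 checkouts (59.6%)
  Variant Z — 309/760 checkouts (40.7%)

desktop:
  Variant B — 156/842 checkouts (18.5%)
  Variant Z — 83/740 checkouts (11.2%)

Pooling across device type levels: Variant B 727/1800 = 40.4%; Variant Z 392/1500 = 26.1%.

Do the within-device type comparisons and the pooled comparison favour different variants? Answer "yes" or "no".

no

Within each device type level (mobile 59.6% vs 40.7%; desktop 18.5% vs 11.2%), Variant B has the higher rate every time. Pooled: 40.4% vs 26.1% — Variant B has the higher rate overall. They agree.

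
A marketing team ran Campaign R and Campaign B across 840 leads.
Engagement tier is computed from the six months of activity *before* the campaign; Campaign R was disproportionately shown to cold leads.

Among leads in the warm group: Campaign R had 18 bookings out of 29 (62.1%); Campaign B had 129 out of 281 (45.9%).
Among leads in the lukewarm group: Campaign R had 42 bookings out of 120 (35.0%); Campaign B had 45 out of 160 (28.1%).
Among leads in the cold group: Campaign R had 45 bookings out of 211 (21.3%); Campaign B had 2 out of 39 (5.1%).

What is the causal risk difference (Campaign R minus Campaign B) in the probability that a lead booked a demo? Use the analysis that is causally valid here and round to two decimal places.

The stratified and pooled comparisons disagree (Campaign R wins within each engagement tier; Campaign B wins overall), so the answer turns on the causal role of engagement tier.
The imbalance in engagement tier arose from how leads were allocated, not from anything the campaign did; and engagement tier independently affects the outcome. The pooled gap is confounded — condition on engagement tier.
Adjusting over the population distribution of engagement tier: 0.369·(0.621−0.459) + 0.333·(0.350−0.281) + 0.298·(0.213−0.051) = +0.131.

+0.13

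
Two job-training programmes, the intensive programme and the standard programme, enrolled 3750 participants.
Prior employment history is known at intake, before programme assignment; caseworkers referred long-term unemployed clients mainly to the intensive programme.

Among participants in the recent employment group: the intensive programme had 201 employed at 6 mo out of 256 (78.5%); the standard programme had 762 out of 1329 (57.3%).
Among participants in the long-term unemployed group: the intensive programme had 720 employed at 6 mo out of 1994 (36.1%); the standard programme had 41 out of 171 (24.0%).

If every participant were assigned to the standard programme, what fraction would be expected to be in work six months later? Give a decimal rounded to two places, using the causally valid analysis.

Prior employment history differs across programmes for reasons unrelated to any effect of the programme itself, and it separately predicts the outcome — a classic confounder. We must compare within prior employment history levels.
Standardising the standard programme to the population prior employment history mix: 0.423·762/1329 + 0.577·41/171 = 0.381.

0.38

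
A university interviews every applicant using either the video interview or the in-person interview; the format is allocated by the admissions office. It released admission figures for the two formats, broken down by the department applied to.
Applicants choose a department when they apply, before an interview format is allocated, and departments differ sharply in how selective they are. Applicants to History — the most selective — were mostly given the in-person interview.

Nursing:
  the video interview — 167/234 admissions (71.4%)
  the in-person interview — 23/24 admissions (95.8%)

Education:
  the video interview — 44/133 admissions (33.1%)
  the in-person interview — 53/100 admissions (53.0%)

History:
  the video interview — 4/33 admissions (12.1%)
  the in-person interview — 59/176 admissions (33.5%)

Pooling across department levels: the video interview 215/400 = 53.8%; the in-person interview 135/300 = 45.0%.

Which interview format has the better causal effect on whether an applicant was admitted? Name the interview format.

The department-specific comparison favours the in-person interview throughout, but the pooled figures favour the video interview. The question is whether to condition on department.
Department differs across interview formats for reasons unrelated to any effect of the interview format itself, and it separately predicts the outcome — a classic confounder. We must compare within department levels.
Within each level — Nursing: 71.4% vs 95.8%; Education: 33.1% vs 53.0%; History: 12.1% vs 33.5% — the in-person interview is higher every time.

the in-person interview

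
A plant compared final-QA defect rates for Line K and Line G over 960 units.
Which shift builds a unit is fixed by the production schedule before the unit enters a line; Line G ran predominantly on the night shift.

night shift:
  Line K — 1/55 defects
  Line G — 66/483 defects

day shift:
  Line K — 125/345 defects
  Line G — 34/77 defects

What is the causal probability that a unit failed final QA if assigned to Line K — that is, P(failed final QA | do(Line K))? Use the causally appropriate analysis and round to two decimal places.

The shift-specific comparison favours Line K throughout, but the pooled figures favour Line G. The question is whether to condition on shift.
Shift satisfies the back-door criterion: it is not a descendant of the line, and it blocks the spurious path from line to outcome. Adjusting for it (i.e., using the within-shift rates) gives the causal effect.
Standardising Line K to the population shift mix: 0.560·1/55 + 0.440·125/345 = 0.169.

0.17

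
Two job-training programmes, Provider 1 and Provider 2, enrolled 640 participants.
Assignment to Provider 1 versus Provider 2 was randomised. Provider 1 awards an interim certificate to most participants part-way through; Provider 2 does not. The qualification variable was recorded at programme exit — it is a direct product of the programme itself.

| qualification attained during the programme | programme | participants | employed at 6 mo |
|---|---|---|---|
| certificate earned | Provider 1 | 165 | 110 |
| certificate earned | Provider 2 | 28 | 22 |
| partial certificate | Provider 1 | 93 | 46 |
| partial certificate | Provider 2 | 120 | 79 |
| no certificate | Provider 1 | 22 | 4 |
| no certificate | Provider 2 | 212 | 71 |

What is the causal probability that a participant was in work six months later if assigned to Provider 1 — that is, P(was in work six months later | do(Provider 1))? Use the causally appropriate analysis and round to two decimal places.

0.57

Qualification attained during the programme here is a post-treatment variable shaped by the programme; conditioning on it would introduce bias rather than remove it. The overall comparison is the causal one.
So P(outcome | do(Provider 1)) is just the pooled rate for Provider 1: 160/280 = 0.571.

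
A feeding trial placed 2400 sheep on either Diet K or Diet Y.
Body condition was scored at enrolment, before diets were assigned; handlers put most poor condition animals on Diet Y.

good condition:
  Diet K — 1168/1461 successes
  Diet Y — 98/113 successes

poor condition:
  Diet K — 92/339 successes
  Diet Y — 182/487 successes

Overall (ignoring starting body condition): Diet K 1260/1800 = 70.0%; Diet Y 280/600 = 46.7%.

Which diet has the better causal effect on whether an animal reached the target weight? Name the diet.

Diet Y

Starting body condition satisfies the back-door criterion: it is not a descendant of the diet, and it blocks the spurious path from diet to outcome. Adjusting for it (i.e., using the within-starting body condition rates) gives the causal effect.
Within each level — good condition: 79.9% vs 86.7%; poor condition: 27.1% vs 37.4% — Diet Y is higher every time.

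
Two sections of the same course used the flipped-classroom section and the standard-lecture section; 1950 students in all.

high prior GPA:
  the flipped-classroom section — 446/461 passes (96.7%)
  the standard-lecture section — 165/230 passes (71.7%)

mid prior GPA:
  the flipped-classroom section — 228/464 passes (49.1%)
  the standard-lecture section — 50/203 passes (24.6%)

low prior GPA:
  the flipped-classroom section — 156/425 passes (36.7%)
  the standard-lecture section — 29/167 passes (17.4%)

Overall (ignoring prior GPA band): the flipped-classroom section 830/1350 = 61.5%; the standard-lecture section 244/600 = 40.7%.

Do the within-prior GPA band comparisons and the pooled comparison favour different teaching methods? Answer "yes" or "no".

Within each prior GPA band level (high prior GPA 96.7% vs 71.7%; mid prior GPA 49.1% vs 24.6%; low prior GPA 36.7% vs 17.4%), the flipped-classroom section has the higher rate every time. Pooled: 61.5% vs 40.7% — the flipped-classroom section has the higher rate overall. They agree.

no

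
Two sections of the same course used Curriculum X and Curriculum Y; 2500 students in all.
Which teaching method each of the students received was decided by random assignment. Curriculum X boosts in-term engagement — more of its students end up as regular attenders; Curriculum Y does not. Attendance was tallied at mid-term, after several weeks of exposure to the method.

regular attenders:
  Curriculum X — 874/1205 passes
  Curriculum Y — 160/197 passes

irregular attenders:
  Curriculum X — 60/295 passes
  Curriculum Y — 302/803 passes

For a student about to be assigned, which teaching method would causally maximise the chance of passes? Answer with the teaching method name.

Curriculum X

Within every mid-term attendance level Curriculum Y has the higher rate, yet pooled Curriculum X does — Simpson's reversal.
Stratifying would compare teaching methods among students the teaching methods themselves sorted into mid-term attendance groups — a form of selection on an intermediate. The unconditioned pooled rates give the total causal effect.
Pooled: Curriculum X 62.3% vs Curriculum Y 46.2%; Curriculum X is higher overall.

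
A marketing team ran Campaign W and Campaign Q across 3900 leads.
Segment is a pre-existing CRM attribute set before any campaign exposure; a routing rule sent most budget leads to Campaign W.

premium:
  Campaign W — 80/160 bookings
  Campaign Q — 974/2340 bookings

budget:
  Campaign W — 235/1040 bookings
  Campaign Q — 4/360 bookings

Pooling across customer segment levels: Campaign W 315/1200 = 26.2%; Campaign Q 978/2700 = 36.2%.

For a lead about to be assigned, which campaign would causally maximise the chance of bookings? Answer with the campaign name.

Nothing the campaign does changes customer segment; the imbalance is an allocation artefact. With customer segment also predicting the outcome, the pooled figure is confounded, and the within-stratum comparison is the causal one.
Within each level — premium: 50.0% vs 41.6%; budget: 22.6% vs 1.1% — Campaign W is higher every time.

Campaign W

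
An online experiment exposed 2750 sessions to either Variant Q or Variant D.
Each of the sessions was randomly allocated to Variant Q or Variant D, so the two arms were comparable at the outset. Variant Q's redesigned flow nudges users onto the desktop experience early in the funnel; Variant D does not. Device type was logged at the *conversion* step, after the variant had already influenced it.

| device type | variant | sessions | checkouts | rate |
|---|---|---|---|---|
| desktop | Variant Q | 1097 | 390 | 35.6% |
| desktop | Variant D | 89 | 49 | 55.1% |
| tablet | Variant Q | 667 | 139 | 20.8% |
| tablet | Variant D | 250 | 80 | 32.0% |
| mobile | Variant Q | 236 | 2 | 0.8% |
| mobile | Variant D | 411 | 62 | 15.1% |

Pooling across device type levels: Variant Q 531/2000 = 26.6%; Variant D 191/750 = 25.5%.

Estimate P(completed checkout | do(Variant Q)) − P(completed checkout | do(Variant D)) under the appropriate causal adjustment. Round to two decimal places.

Device type is downstream of the variant. One should not condition on a consequence of treatment, so the overall rates are the right comparison.
The causal difference is the pooled difference: 0.266 − 0.255 = +0.011.

+0.01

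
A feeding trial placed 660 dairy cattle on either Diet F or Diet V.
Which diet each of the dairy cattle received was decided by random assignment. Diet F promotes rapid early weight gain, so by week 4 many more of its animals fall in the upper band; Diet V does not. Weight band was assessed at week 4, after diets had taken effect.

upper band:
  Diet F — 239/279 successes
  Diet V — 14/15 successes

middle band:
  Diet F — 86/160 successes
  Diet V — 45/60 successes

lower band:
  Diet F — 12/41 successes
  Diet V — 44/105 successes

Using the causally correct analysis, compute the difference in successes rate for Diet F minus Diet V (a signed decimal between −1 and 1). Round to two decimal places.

Within every week-4 weight band level Diet V has the higher rate, yet pooled Diet F does — Simpson's reversal.
Week-4 weight band lies on the pathway diet → week-4 weight band → outcome, so adjusting for it blocks the indirect effect. For the total causal effect of diet, use the unadjusted pooled rates.
The causal difference is the pooled difference: 0.702 − 0.572 = +0.130.

+0.13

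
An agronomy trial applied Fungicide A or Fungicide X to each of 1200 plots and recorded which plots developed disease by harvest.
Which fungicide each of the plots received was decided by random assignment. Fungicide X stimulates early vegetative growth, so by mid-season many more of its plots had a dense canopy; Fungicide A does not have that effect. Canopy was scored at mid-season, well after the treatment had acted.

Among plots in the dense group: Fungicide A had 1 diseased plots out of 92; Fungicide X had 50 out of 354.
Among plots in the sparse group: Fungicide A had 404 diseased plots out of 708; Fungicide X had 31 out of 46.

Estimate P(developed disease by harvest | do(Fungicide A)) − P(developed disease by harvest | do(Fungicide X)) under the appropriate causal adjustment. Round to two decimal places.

+0.30

Mid-season canopy here is a post-treatment variable shaped by the fungicide; conditioning on it would introduce bias rather than remove it. The overall comparison is the causal one.
The causal difference is the pooled difference: 0.506 − 0.203 = +0.304.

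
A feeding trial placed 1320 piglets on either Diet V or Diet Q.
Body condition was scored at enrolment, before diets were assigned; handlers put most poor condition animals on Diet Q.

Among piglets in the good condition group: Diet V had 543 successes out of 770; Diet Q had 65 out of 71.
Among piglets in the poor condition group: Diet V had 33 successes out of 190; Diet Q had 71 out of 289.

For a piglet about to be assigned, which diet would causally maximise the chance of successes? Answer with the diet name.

Here starting body condition is a common cause — it drives both which diet a case falls under and the outcome. The crude comparison mixes populations; the stratum-specific rates are the causally relevant ones.
Within each level — good condition: 70.5% vs 91.5%; poor condition: 17.4% vs 24.6% — Diet Q is higher every time.

Diet Q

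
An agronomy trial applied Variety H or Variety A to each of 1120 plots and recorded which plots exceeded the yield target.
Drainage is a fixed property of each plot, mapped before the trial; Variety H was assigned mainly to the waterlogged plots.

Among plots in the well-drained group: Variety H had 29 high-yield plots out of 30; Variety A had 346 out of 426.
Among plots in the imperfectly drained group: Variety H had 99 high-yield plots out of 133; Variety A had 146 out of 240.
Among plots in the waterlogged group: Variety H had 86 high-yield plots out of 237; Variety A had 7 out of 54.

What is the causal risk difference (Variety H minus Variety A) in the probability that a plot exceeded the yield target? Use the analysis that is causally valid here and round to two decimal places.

The imbalance in field drainage arose from how plots were allocated, not from anything the variety did; and field drainage independently affects the outcome. The pooled gap is confounded — condition on field drainage.
Adjusting over the population distribution of field drainage: 0.407·(0.967−0.812) + 0.333·(0.744−0.608) + 0.260·(0.363−0.130) = +0.169.

+0.17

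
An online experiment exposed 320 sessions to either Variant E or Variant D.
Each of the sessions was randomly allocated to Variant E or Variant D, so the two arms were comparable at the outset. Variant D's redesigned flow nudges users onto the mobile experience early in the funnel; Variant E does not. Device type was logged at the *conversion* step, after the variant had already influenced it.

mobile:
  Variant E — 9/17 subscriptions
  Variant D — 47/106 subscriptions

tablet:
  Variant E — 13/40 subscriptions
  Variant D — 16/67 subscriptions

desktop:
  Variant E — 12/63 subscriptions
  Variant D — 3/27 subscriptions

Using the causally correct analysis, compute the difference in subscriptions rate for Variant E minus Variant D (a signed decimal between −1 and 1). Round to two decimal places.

The device type-specific comparison favours Variant E throughout, but the pooled figures favour Variant D. The question is whether to condition on device type.
Device type is recorded after the variant and is itself shifted by it — it sits on the causal path from variant to outcome. Conditioning on a mediator would strip out part of the effect we want; the pooled comparison gives the total causal effect.
The causal difference is the pooled difference: 0.283 − 0.330 = -0.047.

-0.05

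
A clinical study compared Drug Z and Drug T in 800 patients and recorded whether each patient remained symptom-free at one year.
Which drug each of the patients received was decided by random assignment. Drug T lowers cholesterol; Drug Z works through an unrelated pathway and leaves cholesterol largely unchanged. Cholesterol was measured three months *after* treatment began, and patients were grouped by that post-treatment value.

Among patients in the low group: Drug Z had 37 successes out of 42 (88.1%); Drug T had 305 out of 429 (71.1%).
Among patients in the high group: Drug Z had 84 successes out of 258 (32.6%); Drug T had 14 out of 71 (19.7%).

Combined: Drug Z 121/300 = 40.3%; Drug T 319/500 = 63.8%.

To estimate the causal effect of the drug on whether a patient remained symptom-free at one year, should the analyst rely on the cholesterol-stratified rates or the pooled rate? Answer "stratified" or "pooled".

pooled

Within every cholesterol level Drug Z has the higher rate, yet pooled Drug T does — Simpson's reversal.
Cholesterol here is a post-treatment variable shaped by the drug; conditioning on it would introduce bias rather than remove it. The overall comparison is the causal one.
Pooled: Drug Z 40.3% vs Drug T 63.8%; Drug T is higher overall.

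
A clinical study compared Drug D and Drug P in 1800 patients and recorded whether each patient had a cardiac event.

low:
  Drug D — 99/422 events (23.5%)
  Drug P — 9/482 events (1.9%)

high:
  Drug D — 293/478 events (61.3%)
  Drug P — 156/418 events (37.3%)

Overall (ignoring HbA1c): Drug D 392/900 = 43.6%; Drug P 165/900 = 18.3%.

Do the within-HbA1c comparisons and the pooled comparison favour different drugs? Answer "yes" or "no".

Within each HbA1c level (low 23.5% vs 1.9%; high 61.3% vs 37.3%), Drug P has the lower rate every time. Pooled: 43.6% vs 18.3% — Drug P has the lower rate overall. They agree.

no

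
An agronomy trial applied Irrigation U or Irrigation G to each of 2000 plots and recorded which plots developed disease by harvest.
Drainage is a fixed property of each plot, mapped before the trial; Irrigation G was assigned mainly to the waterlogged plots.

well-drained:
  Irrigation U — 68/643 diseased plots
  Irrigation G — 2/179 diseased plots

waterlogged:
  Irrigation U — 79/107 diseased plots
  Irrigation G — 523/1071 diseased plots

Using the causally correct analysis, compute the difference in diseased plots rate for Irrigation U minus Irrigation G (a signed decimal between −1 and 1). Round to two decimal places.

Here field drainage is a common cause — it drives both which irrigation a case falls under and the outcome. The crude comparison mixes populations; the stratum-specific rates are the causally relevant ones.
Adjusting over the population distribution of field drainage: 0.411·(0.106−0.011) + 0.589·(0.738−0.488) = +0.186.

+0.19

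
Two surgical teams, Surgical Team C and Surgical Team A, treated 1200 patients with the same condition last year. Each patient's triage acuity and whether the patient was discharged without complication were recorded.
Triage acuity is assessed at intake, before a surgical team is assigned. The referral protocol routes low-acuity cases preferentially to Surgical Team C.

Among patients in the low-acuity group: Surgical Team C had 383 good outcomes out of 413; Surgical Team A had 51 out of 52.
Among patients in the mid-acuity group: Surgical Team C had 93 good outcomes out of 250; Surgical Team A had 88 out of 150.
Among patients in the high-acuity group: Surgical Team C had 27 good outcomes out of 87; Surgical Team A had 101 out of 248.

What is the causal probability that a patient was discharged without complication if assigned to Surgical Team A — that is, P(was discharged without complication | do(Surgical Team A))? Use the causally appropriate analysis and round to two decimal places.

The stratified and pooled comparisons disagree (Surgical Team A wins within each triage acuity; Surgical Team C wins overall), so the answer turns on the causal role of triage acuity.
Triage acuity satisfies the back-door criterion: it is not a descendant of the surgical team, and it blocks the spurious path from surgical team to outcome. Adjusting for it (i.e., using the within-triage acuity rates) gives the causal effect.
Standardising Surgical Team A to the population triage acuity mix: 0.388·51/52 + 0.333·88/150 + 0.279·101/248 = 0.689.

0.69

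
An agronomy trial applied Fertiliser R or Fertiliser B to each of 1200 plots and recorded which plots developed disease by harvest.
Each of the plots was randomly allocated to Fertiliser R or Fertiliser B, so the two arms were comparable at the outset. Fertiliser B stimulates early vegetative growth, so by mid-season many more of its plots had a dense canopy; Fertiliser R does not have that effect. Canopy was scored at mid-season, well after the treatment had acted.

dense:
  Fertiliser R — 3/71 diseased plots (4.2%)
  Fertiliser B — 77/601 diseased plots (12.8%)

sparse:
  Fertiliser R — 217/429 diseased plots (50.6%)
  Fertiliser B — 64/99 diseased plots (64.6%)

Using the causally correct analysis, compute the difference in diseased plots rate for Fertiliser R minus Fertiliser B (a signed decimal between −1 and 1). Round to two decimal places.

Mid-season canopy is recorded after the fertiliser and is itself shifted by it — it sits on the causal path from fertiliser to outcome. Conditioning on a mediator would strip out part of the effect we want; the pooled comparison gives the total causal effect.
The causal difference is the pooled difference: 0.440 − 0.201 = +0.239.

+0.24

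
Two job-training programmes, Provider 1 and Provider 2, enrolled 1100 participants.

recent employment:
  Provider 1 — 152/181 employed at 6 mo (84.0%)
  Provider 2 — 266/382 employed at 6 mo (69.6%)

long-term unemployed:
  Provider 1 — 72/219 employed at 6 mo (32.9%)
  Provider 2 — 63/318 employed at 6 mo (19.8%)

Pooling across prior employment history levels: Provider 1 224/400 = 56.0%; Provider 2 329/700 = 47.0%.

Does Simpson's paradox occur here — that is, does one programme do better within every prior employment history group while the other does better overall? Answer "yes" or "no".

Within each prior employment history level (recent employment 84.0% vs 69.6%; long-term unemployed 32.9% vs 19.8%), Provider 1 has the higher rate every time. Pooled: 56.0% vs 47.0% — Provider 1 has the higher rate overall. They agree.

no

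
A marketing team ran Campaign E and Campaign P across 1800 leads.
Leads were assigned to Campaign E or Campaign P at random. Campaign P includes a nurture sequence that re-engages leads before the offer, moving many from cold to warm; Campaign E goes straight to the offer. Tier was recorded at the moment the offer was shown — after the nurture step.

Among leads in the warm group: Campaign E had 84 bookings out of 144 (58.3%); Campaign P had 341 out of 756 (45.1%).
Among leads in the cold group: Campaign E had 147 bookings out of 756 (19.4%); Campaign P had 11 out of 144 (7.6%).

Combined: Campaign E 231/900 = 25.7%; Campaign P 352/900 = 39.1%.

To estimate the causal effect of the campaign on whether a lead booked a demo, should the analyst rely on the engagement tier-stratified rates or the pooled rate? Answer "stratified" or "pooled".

The stratified and pooled comparisons disagree (Campaign E wins within each engagement tier; Campaign P wins overall), so the answer turns on the causal role of engagement tier.
Engagement tier is downstream of the campaign. One should not condition on a consequence of treatment, so the overall rates are the right comparison.
Pooled: Campaign E 25.7% vs Campaign P 39.1%; Campaign P is higher overall.

pooled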